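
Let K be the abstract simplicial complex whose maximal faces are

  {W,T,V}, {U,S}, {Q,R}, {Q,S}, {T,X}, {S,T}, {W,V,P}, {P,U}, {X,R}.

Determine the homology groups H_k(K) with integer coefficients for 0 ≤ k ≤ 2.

Order the vertices as P < Q < R < S < T < U < V < W < X. Listing each simplex with vertices in this order, K has dimension 2 with simplices:

  0-simplices (9): P, Q, R, S, T, U, V, W, X
  1-simplices (12): PU, PV, PW, QR, QS, RX, ST, SU, TV, TW, TX, VW
  2-simplices (2): PVW, TVW

giving chain groups C_0 ≅ Z^9, C_1 ≅ Z^12, C_2 ≅ Z^2.

Boundary ∂_1: C_1 → C_0 is given by ∂[p,q] = [q] − [p].
As a 9×12 matrix over Z this has rank 8, with invariant factors (1,1,1,1,1,1,1,1).

Boundary ∂_2: C_2 → C_1 acts by ∂[p,q,r] = [q,r] − [p,r] + [p,q]. For instance
  ∂PVW = VW − PW + PV,
  ∂TVW = VW − TW + TV.
This gives a 12×2 integer matrix of rank 2; reducing to Smith normal form yields diagonal entries (1,1).

Reading off H_k = ker ∂_k / im ∂_{k+1}:

  H_0: rank C_0 − rank ∂_1 = 9 − 8 = 1, and the invariant factors of ∂_1 are all 1, so H_0 ≅ Z.
  H_1: rank ker ∂_1 − rank ∂_2 = (12 − 8) − 2 = 2, and the invariant factors of ∂_2 are all 1, so H_1 ≅ Z^2.
  H_2: rank ker ∂_2 − rank ∂_3 = (2 − 2) − 0 = 0, and there is no ∂_3, so H_2 ≅ 0.

H_0 ≅ Z,  H_1 ≅ Z^2,  H_2 = 0.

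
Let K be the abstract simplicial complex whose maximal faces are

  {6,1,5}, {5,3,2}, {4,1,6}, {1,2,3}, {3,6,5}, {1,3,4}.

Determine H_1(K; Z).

Take the total order 1 < 2 < 3 < 4 < 5 < 6 on the vertex set. Then K (dimension 2) consists of the simplices:

  0-simplices (6): [1], [2], [3], [4], [5], [6]
  1-simplices (12): [1,2], [1,3], [1,4], [1,5], [1,6], [2,3], [2,5], [3,4], [3,5], [3,6], [4,6], [5,6]
  2-simplices (6): [1,2,3], [1,3,4], [1,4,6], [1,5,6], [2,3,5], [3,5,6]

so the chain groups are C_0 ≅ Z^6, C_1 ≅ Z^12, C_2 ≅ Z^6.

∂_1: C_1 → C_0 maps an edge to its endpoints' difference, ∂[p,q] = q − p. For instance
  ∂[3,4] = [4] − [3].
The resulting 6×12 matrix has rank 5, and its Smith normal form has invariant factors (1,1,1,1,1).

Boundary ∂_2: C_2 → C_1 sends each 2-simplex [p,q,r] to [q,r] − [p,r] + [p,q]. For instance
  ∂[1,5,6] = [5,6] − [1,6] + [1,5],
  ∂[1,4,6] = [4,6] − [1,6] + [1,4].
This gives a 12×6 integer matrix of rank 6; reducing to Smith normal form yields diagonal entries (1,1,1,1,1,1).

Reading off H_k = ker ∂_k / im ∂_{k+1}:

  H_1: rank ker ∂_1 − rank ∂_2 = (12 − 5) − 6 = 1, and the invariant factors of ∂_2 are all 1, so H_1 ≅ Z.

H_1 = Z.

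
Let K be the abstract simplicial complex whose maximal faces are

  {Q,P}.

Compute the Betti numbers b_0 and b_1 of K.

Fix the vertex order P < Q and write every simplex with vertices in increasing order. Then dim K = 1 and the simplices of K are:

  0-simplices (2): P, Q
  1-simplices (1): PQ

giving chain groups C_0 ≅ Z^2, C_1 ≅ Z^1.

Boundary ∂_1: C_1 → C_0 is given by ∂[p,q] = [q] − [p]. For instance
  ∂PQ = Q − P.
The resulting 2×1 matrix has rank 1, and its Smith normal form has invariant factors (1).

From H_k ≅ ker(∂_k) / im(∂_{k+1}) we obtain:

  H_0: rank C_0 − rank ∂_1 = 2 − 1 = 1, and the invariant factors of ∂_1 are all 1, so H_0 ≅ Z.
  H_1: rank ker ∂_1 − rank ∂_2 = (1 − 1) − 0 = 0, and there is no ∂_2, so H_1 ≅ 0.

(K is a triangulation of the 1-simplex.)

Hence the Betti numbers are b_0 = 1, b_1 = 0.

b_0 = 1, b_1 = 0.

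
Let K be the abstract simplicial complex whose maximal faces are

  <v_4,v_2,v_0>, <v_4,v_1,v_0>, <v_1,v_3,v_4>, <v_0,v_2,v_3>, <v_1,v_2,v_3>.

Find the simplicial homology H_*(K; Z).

Fix the vertex order v_0 < v_1 < v_2 < v_3 < v_4 and write every simplex with vertices in increasing order. Then dim K = 2 and the simplices of K are:

  0-simplices (5): [v_0], [v_1], [v_2], [v_3], [v_4]
  1-simplices (10): [v_0,v_1], [v_0,v_2], [v_0,v_3], [v_0,v_4], [v_1,v_2], [v_1,v_3], [v_1,v_4], [v_2,v_3], [v_2,v_4], [v_3,v_4]
  2-simplices (5): [v_0,v_1,v_4], [v_0,v_2,v_3], [v_0,v_2,v_4], [v_1,v_2,v_3], [v_1,v_3,v_4]

so the chain groups are C_0 ≅ Z^5, C_1 ≅ Z^10, C_2 ≅ Z^5.

The boundary map ∂_1: C_1 → C_0 sends each edge [p,q] (with p < q) to q − p. For instance
  ∂[v_2,v_3] = [v_3] − [v_2].
The 5×10 boundary matrix has rank 4 and Smith normal form diag(1,1,1,1).

Boundary ∂_2: C_2 → C_1 maps a triangle to the signed sum of its edges. For instance
  ∂[v_0,v_2,v_4] = [v_2,v_4] − [v_0,v_4] + [v_0,v_2],
  ∂[v_1,v_2,v_3] = [v_2,v_3] − [v_1,v_3] + [v_1,v_2].
The 10×5 boundary matrix has rank 5 and Smith normal form diag(1,1,1,1,1).

Reading off H_k = ker ∂_k / im ∂_{k+1}:

  H_0: rank C_0 − rank ∂_1 = 5 − 4 = 1, and the invariant factors of ∂_1 are all 1, so H_0 ≅ Z.
  H_1: rank ker ∂_1 − rank ∂_2 = (10 − 4) − 5 = 1, and the invariant factors of ∂_2 are all 1, so H_1 ≅ Z.
  H_2: rank ker ∂_2 − rank ∂_3 = (5 − 5) − 0 = 0, and there is no ∂_3, so H_2 ≅ 0.

As a check, the Euler characteristic is 5 − 10 + 5 = 0, which agrees with 1 − 1 + 0 = 0.

H_0 ≅ Z,  H_1 ≅ Z,  H_2 = 0.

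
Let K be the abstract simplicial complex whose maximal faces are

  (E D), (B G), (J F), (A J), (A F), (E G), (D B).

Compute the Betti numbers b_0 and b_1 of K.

Order the vertices as A < B < D < E < F < G < J. Listing each simplex with vertices in this order, K has dimension 1 with simplices:

  0-simplices (7): A, B, D, E, F, G, J
  1-simplices (7): AF, AJ, BD, BG, DE, EG, FJ

Hence C_0 ≅ Z^7, C_1 ≅ Z^7.

The boundary map ∂_1: C_1 → C_0 maps an edge to its endpoints' difference, ∂[p,q] = q − p.
The resulting 7×7 matrix has rank 5, and its Smith normal form has invariant factors (1,1,1,1,1).

Computing H_k = (kernel of ∂_k) / (image of ∂_{k+1}):

  H_0: rank C_0 − rank ∂_1 = 7 − 5 = 2, and the invariant factors of ∂_1 are all 1, so H_0 = Z^2.
  H_1: rank ker ∂_1 − rank ∂_2 = (7 − 5) − 0 = 2, and there is no ∂_2, so H_1 = Z^2.

Hence the Betti numbers are b_0 = 2, b_1 = 2.

b_0 = 2, b_1 = 2.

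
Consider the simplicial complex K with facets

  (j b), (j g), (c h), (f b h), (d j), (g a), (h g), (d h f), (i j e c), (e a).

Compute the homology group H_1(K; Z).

K has 10 vertices, 18 edges, 6 triangles, 1 3-simplex.
rank ∂_1 = 9, rank ∂_2 = 5 ⇒ b_1 = 18 − 9 − 5 = 4; all invariant factors of ∂_2 are 1 so no torsion. So H_1 ≅ Z^4.

H_1 ≅ Z^4.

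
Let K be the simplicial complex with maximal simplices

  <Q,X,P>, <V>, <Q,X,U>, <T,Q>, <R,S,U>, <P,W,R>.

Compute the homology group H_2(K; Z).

Fix the vertex order P < Q < R < S < T < U < V < W < X and write every simplex with vertices in increasing order. Then dim K = 2 and the simplices of K are:

  0-simplices (9): P, Q, R, S, T, U, V, W, X
  1-simplices (12): PQ, PR, PW, PX, QT, QU, QX, RS, RU, RW, SU, UX
  2-simplices (4): PQX, PRW, QUX, RSU

giving chain groups C_0 ≅ Z^9, C_1 ≅ Z^12, C_2 ≅ Z^4.

∂_1: C_1 → C_0 maps an edge to its endpoints' difference, ∂[p,q] = q − p. For instance
  ∂PQ = Q − P.
This gives a 9×12 integer matrix of rank 7; reducing to Smith normal form yields diagonal entries (1,1,1,1,1,1,1).

∂_2: C_2 → C_1 sends each 2-simplex [p,q,r] to [q,r] − [p,r] + [p,q]. For instance
  ∂RSU = SU − RU + RS,
  ∂PQX = QX − PX + PQ.
The resulting 12×4 matrix has rank 4, and its Smith normal form has invariant factors (1,1,1,1).

Reading off H_k = ker ∂_k / im ∂_{k+1}:

  H_2: rank ker ∂_2 − rank ∂_3 = (4 − 4) − 0 = 0, and there is no ∂_3, so H_2 = 0.

H_2 = 0.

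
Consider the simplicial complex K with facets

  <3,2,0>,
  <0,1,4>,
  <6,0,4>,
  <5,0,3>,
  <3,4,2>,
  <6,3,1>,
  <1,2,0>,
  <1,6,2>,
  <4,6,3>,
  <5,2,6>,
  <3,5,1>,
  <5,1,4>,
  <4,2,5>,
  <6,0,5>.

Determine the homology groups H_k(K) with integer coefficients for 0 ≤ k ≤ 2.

H_0 = Z,  H_1 = Z^2,  H_2 = Z.

Take the total order 0 < 1 < 2 < 3 < 4 < 5 < 6 on the vertex set. Then K (dimension 2) consists of the simplices:

  0-simplices (7): [0], [1], [2], [3], [4], [5], [6]
  1-simplices (21): [0,1], [0,2], [0,3], [0,4], [0,5], [0,6], [1,2], [1,3], [1,4], [1,5], [1,6], [2,3], [2,4], [2,5], [2,6], [3,4], [3,5], [3,6], [4,5], [4,6], [5,6]
  2-simplices (14): [0,1,2], [0,1,4], [0,2,3], [0,3,5], [0,4,6], [0,5,6], [1,2,6], [1,3,5], [1,3,6], [1,4,5], [2,3,4], [2,4,5], [2,5,6], [3,4,6]

so the chain groups are C_0 ≅ Z^7, C_1 ≅ Z^21, C_2 ≅ Z^14.

The boundary map ∂_1: C_1 → C_0 maps an edge to its endpoints' difference, ∂[p,q] = q − p. For instance
  ∂[1,3] = [3] − [1].
The resulting 7×21 matrix has rank 6, and its Smith normal form has invariant factors (1,1,1,1,1,1).

The boundary map ∂_2: C_2 → C_1 sends each 2-simplex [p,q,r] to [q,r] − [p,r] + [p,q]. For instance
  ∂[2,4,5] = [4,5] − [2,5] + [2,4],
  ∂[3,4,6] = [4,6] − [3,6] + [3,4].
The 21×14 boundary matrix has rank 13 and Smith normal form diag(1,1,1,1,1,1,1,1,1,1,1,1,1).

Reading off H_k = ker ∂_k / im ∂_{k+1}:

  H_0: rank C_0 − rank ∂_1 = 7 − 6 = 1, and the invariant factors of ∂_1 are all 1, so H_0 = Z.
  H_1: rank ker ∂_1 − rank ∂_2 = (21 − 6) − 13 = 2, and the invariant factors of ∂_2 are all 1, so H_1 = Z^2.
  H_2: rank ker ∂_2 − rank ∂_3 = (14 − 13) − 0 = 1, and there is no ∂_3, so H_2 = Z.

As a check, the Euler characteristic is 7 − 21 + 14 = 0, which agrees with 1 − 2 + 1 = 0.
(K is a triangulation of the torus T^2.)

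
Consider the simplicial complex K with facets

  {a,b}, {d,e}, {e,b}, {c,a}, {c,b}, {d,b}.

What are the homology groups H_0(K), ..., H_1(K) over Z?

H_0 = Z,  H_1 = Z^2.

Take the total order a < b < c < d < e on the vertex set. Then K (dimension 1) consists of the simplices:

  0-simplices (5): a, b, c, d, e
  1-simplices (6): ab, ac, bc, bd, be, de

giving chain groups C_0 ≅ Z^5, C_1 ≅ Z^6.

The boundary map ∂_1: C_1 → C_0 is given by ∂[p,q] = [q] − [p].
As a 5×6 matrix over Z this has rank 4, with invariant factors (1,1,1,1).

Now H_k = ker ∂_k / im ∂_{k+1}, so:

  H_0: rank C_0 − rank ∂_1 = 5 − 4 = 1, and the invariant factors of ∂_1 are all 1, so H_0 = Z.
  H_1: rank ker ∂_1 − rank ∂_2 = (6 − 4) − 0 = 2, and there is no ∂_2, so H_1 = Z^2.

As a check, the Euler characteristic is 5 − 6 = -1, which agrees with 1 − 2 = -1.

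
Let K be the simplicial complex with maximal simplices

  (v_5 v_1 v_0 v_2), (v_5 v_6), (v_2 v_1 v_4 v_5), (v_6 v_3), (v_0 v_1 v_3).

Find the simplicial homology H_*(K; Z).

H_0 = Z,  H_1 = Z,  H_2 = 0,  H_3 = 0.

Take the total order v_0 < v_1 < v_2 < v_3 < v_4 < v_5 < v_6 on the vertex set. Then K (dimension 3) consists of the simplices:

  0-simplices (7): [v_0], [v_1], [v_2], [v_3], [v_4], [v_5], [v_6]
  1-simplices (13): [v_0,v_1], [v_0,v_2], [v_0,v_3], [v_0,v_5], [v_1,v_2], [v_1,v_3], [v_1,v_4], [v_1,v_5], [v_2,v_4], [v_2,v_5], [v_3,v_6], [v_4,v_5], [v_5,v_6]
  2-simplices (8): [v_0,v_1,v_2], [v_0,v_1,v_3], [v_0,v_1,v_5], [v_0,v_2,v_5], [v_1,v_2,v_4], [v_1,v_2,v_5], [v_1,v_4,v_5], [v_2,v_4,v_5]
  3-simplices (2): [v_0,v_1,v_2,v_5], [v_1,v_2,v_4,v_5]

giving chain groups C_0 ≅ Z^7, C_1 ≅ Z^13, C_2 ≅ Z^8, C_3 ≅ Z^2.

The boundary map ∂_1: C_1 → C_0 sends each edge [p,q] (with p < q) to q − p.
As a 7×13 matrix over Z this has rank 6, with invariant factors (1,1,1,1,1,1).

∂_2: C_2 → C_1 sends each 2-simplex [p,q,r] to [q,r] − [p,r] + [p,q]. For instance
  ∂[v_0,v_1,v_3] = [v_1,v_3] − [v_0,v_3] + [v_0,v_1],
  ∂[v_0,v_1,v_5] = [v_1,v_5] − [v_0,v_5] + [v_0,v_1].
The 13×8 boundary matrix has rank 6 and Smith normal form diag(1,1,1,1,1,1).

∂_3: C_3 → C_2 sends each 3-simplex σ to the alternating sum Σ_i (−1)^i (σ with its i-th vertex removed). For instance
  ∂[v_0,v_1,v_2,v_5] = [v_1,v_2,v_5] − [v_0,v_2,v_5] + [v_0,v_1,v_5] − [v_0,v_1,v_2],
  ∂[v_1,v_2,v_4,v_5] = [v_2,v_4,v_5] − [v_1,v_4,v_5] + [v_1,v_2,v_5] − [v_1,v_2,v_4].
This gives a 8×2 integer matrix of rank 2; reducing to Smith normal form yields diagonal entries (1,1).

Computing H_k = (kernel of ∂_k) / (image of ∂_{k+1}):

  H_0: rank C_0 − rank ∂_1 = 7 − 6 = 1, and the invariant factors of ∂_1 are all 1, so H_0 ≅ Z.
  H_1: rank ker ∂_1 − rank ∂_2 = (13 − 6) − 6 = 1, and the invariant factors of ∂_2 are all 1, so H_1 ≅ Z.
  H_2: rank ker ∂_2 − rank ∂_3 = (8 − 6) − 2 = 0, and the invariant factors of ∂_3 are all 1, so H_2 ≅ 0.
  H_3: rank ker ∂_3 − rank ∂_4 = (2 − 2) − 0 = 0, and there is no ∂_4, so H_3 ≅ 0.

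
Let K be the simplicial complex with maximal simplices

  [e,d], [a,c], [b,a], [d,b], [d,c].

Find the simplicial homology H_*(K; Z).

H_0 = Z,  H_1 = Z.

We work with the vertex ordering a < b < c < d < e. The simplices of K, each written with vertices in increasing order, are:

  0-simplices (5): a, b, c, d, e
  1-simplices (5): ab, ac, bd, cd, de

so the chain groups are C_0 ≅ Z^5, C_1 ≅ Z^5.

∂_1: C_1 → C_0 is given by ∂[p,q] = [q] − [p].
The 5×5 boundary matrix has rank 4 and Smith normal form diag(1,1,1,1).

Computing H_k = (kernel of ∂_k) / (image of ∂_{k+1}):

  H_0: rank C_0 − rank ∂_1 = 5 − 4 = 1, and the invariant factors of ∂_1 are all 1, so H_0 ≅ Z.
  H_1: rank ker ∂_1 − rank ∂_2 = (5 − 4) − 0 = 1, and there is no ∂_2, so H_1 ≅ Z.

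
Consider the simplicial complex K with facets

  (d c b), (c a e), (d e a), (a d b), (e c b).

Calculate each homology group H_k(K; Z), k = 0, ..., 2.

We work with the vertex ordering a < b < c < d < e. The simplices of K, each written with vertices in increasing order, are:

  0-simplices (5): a, b, c, d, e
  1-simplices (10): ab, ac, ad, ae, bc, bd, be, cd, ce, de
  2-simplices (5): abd, ace, ade, bcd, bce

so the chain groups are C_0 ≅ Z^5, C_1 ≅ Z^10, C_2 ≅ Z^5.

∂_1: C_1 → C_0 is given by ∂[p,q] = [q] − [p]. For instance
  ∂ae = e − a.
The 5×10 boundary matrix has rank 4 and Smith normal form diag(1,1,1,1).

∂_2: C_2 → C_1 acts by ∂[p,q,r] = [q,r] − [p,r] + [p,q]. For instance
  ∂bce = ce − be + bc,
  ∂bcd = cd − bd + bc.
The resulting 10×5 matrix has rank 5, and its Smith normal form has invariant factors (1,1,1,1,1).

Reading off H_k = ker ∂_k / im ∂_{k+1}:

  H_0: rank C_0 − rank ∂_1 = 5 − 4 = 1, and the invariant factors of ∂_1 are all 1, so H_0 ≅ Z.
  H_1: rank ker ∂_1 − rank ∂_2 = (10 − 4) − 5 = 1, and the invariant factors of ∂_2 are all 1, so H_1 ≅ Z.
  H_2: rank ker ∂_2 − rank ∂_3 = (5 − 5) − 0 = 0, and there is no ∂_3, so H_2 ≅ 0.

As a check, the Euler characteristic is 5 − 10 + 5 = 0, which agrees with 1 − 1 + 0 = 0.

H_0 = Z,  H_1 = Z,  H_2 = 0.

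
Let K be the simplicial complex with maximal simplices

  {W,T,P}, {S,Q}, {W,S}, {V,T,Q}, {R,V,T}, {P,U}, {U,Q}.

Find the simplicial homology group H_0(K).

Fix the vertex order P < Q < R < S < T < U < V < W and write every simplex with vertices in increasing order. Then dim K = 2 and the simplices of K are:

  0-simplices (8): P, Q, R, S, T, U, V, W
  1-simplices (12): PT, PU, PW, QS, QT, QU, QV, RT, RV, SW, TV, TW
  2-simplices (3): PTW, QTV, RTV

Hence C_0 ≅ Z^8, C_1 ≅ Z^12, C_2 ≅ Z^3.

∂_1: C_1 → C_0 sends each edge [p,q] (with p < q) to q − p. For instance
  ∂TW = W − T.
The resulting 8×12 matrix has rank 7, and its Smith normal form has invariant factors (1,1,1,1,1,1,1).

∂_2: C_2 → C_1 acts by ∂[p,q,r] = [q,r] − [p,r] + [p,q]. For instance
  ∂QTV = TV − QV + QT,
  ∂PTW = TW − PW + PT.
The resulting 12×3 matrix has rank 3, and its Smith normal form has invariant factors (1,1,1).

From H_k ≅ ker(∂_k) / im(∂_{k+1}) we obtain:

  H_0: rank C_0 − rank ∂_1 = 8 − 7 = 1, and the invariant factors of ∂_1 are all 1, so H_0 ≅ Z.

H_0 ≅ Z.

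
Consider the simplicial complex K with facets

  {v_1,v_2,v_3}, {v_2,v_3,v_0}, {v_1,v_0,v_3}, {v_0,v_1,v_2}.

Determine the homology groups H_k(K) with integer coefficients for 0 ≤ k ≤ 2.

H_0 = Z,  H_1 = 0,  H_2 = Z.

Fix the vertex order v_0 < v_1 < v_2 < v_3 and write every simplex with vertices in increasing order. Then dim K = 2 and the simplices of K are:

  0-simplices (4): [v_0], [v_1], [v_2], [v_3]
  1-simplices (6): [v_0,v_1], [v_0,v_2], [v_0,v_3], [v_1,v_2], [v_1,v_3], [v_2,v_3]
  2-simplices (4): [v_0,v_1,v_2], [v_0,v_1,v_3], [v_0,v_2,v_3], [v_1,v_2,v_3]

so the chain groups are C_0 ≅ Z^4, C_1 ≅ Z^6, C_2 ≅ Z^4.

Boundary ∂_1: C_1 → C_0 is given by ∂[p,q] = [q] − [p]. For instance
  ∂[v_0,v_2] = [v_2] − [v_0].
This gives a 4×6 integer matrix of rank 3; reducing to Smith normal form yields diagonal entries (1,1,1).

The boundary map ∂_2: C_2 → C_1 sends each 2-simplex [p,q,r] to [q,r] − [p,r] + [p,q]. For instance
  ∂[v_1,v_2,v_3] = [v_2,v_3] − [v_1,v_3] + [v_1,v_2],
  ∂[v_0,v_1,v_3] = [v_1,v_3] − [v_0,v_3] + [v_0,v_1].
The resulting 6×4 matrix has rank 3, and its Smith normal form has invariant factors (1,1,1).

Now H_k = ker ∂_k / im ∂_{k+1}, so:

  H_0: rank C_0 − rank ∂_1 = 4 − 3 = 1, and the invariant factors of ∂_1 are all 1, so H_0 ≅ Z.
  H_1: rank ker ∂_1 − rank ∂_2 = (6 − 3) − 3 = 0, and the invariant factors of ∂_2 are all 1, so H_1 ≅ 0.
  H_2: rank ker ∂_2 − rank ∂_3 = (4 − 3) − 0 = 1, and there is no ∂_3, so H_2 ≅ Z.

As a check, the Euler characteristic is 4 − 6 + 4 = 2, which agrees with 1 − 0 + 1 = 2.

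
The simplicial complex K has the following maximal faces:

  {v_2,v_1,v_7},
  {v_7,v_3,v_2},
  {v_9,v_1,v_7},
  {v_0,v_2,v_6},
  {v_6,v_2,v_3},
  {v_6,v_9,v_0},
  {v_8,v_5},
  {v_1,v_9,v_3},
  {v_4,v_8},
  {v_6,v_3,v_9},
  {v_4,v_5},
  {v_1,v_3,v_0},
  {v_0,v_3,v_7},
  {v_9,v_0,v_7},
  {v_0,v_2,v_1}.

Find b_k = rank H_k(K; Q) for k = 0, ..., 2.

Order the vertices as v_0 < v_1 < v_2 < v_3 < v_4 < v_5 < v_6 < v_7 < v_8 < v_9. Listing each simplex with vertices in this order, K has dimension 2 with simplices:

  0-simplices (10): [v_0], [v_1], [v_2], [v_3], [v_4], [v_5], [v_6], [v_7], [v_8], [v_9]
  1-simplices (21): (21 of them)
  2-simplices (12): (12 of them)

so the chain groups are C_0 ≅ Z^10, C_1 ≅ Z^21, C_2 ≅ Z^12.

The boundary map ∂_1: C_1 → C_0 sends each edge [p,q] (with p < q) to q − p. For instance
  ∂[v_5,v_8] = [v_8] − [v_5].
This gives a 10×21 integer matrix of rank 8; reducing to Smith normal form yields diagonal entries (1,1,1,1,1,1,1,1).

∂_2: C_2 → C_1 sends each 2-simplex [p,q,r] to [q,r] − [p,r] + [p,q]. For instance
  ∂[v_0,v_1,v_2] = [v_1,v_2] − [v_0,v_2] + [v_0,v_1],
  ∂[v_1,v_7,v_9] = [v_7,v_9] − [v_1,v_9] + [v_1,v_7].
The 21×12 boundary matrix has rank 12 and Smith normal form diag(1,1,1,1,1,1,1,1,1,1,1,2).

From H_k ≅ ker(∂_k) / im(∂_{k+1}) we obtain:

  H_0: rank C_0 − rank ∂_1 = 10 − 8 = 2, and the invariant factors of ∂_1 are all 1, so H_0 = Z^2.
  H_1: rank ker ∂_1 − rank ∂_2 = (21 − 8) − 12 = 1, and ∂_2 has invariant factor 2 > 1, so H_1 = Z ⊕ Z/2Z.
  H_2: rank ker ∂_2 − rank ∂_3 = (12 − 12) − 0 = 0, and there is no ∂_3, so H_2 = 0.

(K is a triangulation of the disjoint union of the circle S^1 and the real projective plane RP^2.)

Hence the Betti numbers are b_0 = 2, b_1 = 1, b_2 = 0.

b_0 = 2, b_1 = 1, b_2 = 0.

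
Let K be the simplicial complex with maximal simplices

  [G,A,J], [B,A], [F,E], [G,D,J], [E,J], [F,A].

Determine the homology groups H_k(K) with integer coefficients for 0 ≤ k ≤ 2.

Order the vertices as A < B < D < E < F < G < J. Listing each simplex with vertices in this order, K has dimension 2 with simplices:

  0-simplices (7): A, B, D, E, F, G, J
  1-simplices (9): AB, AF, AG, AJ, DG, DJ, EF, EJ, GJ
  2-simplices (2): AGJ, DGJ

Hence C_0 ≅ Z^7, C_1 ≅ Z^9, C_2 ≅ Z^2.

Boundary ∂_1: C_1 → C_0 sends each edge [p,q] (with p < q) to q − p.
As a 7×9 matrix over Z this has rank 6, with invariant factors (1,1,1,1,1,1).

∂_2: C_2 → C_1 acts by ∂[p,q,r] = [q,r] − [p,r] + [p,q]. For instance
  ∂AGJ = GJ − AJ + AG,
  ∂DGJ = GJ − DJ + DG.
This gives a 9×2 integer matrix of rank 2; reducing to Smith normal form yields diagonal entries (1,1).

Now H_k = ker ∂_k / im ∂_{k+1}, so:

  H_0: rank C_0 − rank ∂_1 = 7 − 6 = 1, and the invariant factors of ∂_1 are all 1, so H_0 = Z.
  H_1: rank ker ∂_1 − rank ∂_2 = (9 − 6) − 2 = 1, and the invariant factors of ∂_2 are all 1, so H_1 = Z.
  H_2: rank ker ∂_2 − rank ∂_3 = (2 − 2) − 0 = 0, and there is no ∂_3, so H_2 = 0.

H_0 = Z,  H_1 = Z,  H_2 = 0.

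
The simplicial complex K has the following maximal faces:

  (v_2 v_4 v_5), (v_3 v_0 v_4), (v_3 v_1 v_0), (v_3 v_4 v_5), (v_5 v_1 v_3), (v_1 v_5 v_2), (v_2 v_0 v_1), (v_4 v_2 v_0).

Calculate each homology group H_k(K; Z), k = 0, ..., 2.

H_0 ≅ Z,  H_1 = 0,  H_2 ≅ Z.

K has 6 vertices, 12 edges, 8 triangles.
rank ∂_0 = 0, rank ∂_1 = 5 ⇒ b_0 = 6 − 0 − 5 = 1; all invariant factors of ∂_1 are 1 so no torsion. So H_0 = Z.
rank ∂_1 = 5, rank ∂_2 = 7 ⇒ b_1 = 12 − 5 − 7 = 0; all invariant factors of ∂_2 are 1 so no torsion. So H_1 = 0.
rank ∂_2 = 7, rank ∂_3 = 0 ⇒ b_2 = 8 − 7 − 0 = 1. So H_2 = Z.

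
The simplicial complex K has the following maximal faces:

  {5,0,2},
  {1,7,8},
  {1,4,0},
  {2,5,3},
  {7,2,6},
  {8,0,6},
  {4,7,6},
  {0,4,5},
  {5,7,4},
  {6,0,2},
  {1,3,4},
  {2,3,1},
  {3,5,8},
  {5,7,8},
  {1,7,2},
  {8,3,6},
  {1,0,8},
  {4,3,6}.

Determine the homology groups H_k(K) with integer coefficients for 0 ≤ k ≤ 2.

We work with the vertex ordering 0 < 1 < 2 < 3 < 4 < 5 < 6 < 7 < 8. The simplices of K, each written with vertices in increasing order, are:

  0-simplices (9): [0], [1], [2], [3], [4], [5], [6], [7], [8]
  1-simplices (27): (27 of them)
  2-simplices (18): [0,1,4], [0,1,8], [0,2,5], [0,2,6], [0,4,5], [0,6,8], [1,2,3], [1,2,7], [1,3,4], [1,7,8], [2,3,5], [2,6,7], [3,4,6], [3,5,8], [3,6,8], [4,5,7], [4,6,7], [5,7,8]

so the chain groups are C_0 ≅ Z^9, C_1 ≅ Z^27, C_2 ≅ Z^18.

∂_1: C_1 → C_0 sends each edge [p,q] (with p < q) to q − p. For instance
  ∂[1,7] = [7] − [1].
The resulting 9×27 matrix has rank 8, and its Smith normal form has invariant factors (1,1,1,1,1,1,1,1).

∂_2: C_2 → C_1 acts by ∂[p,q,r] = [q,r] − [p,r] + [p,q]. For instance
  ∂[1,3,4] = [3,4] − [1,4] + [1,3],
  ∂[4,6,7] = [6,7] − [4,7] + [4,6].
The 27×18 boundary matrix has rank 17 and Smith normal form diag(1,1,1,1,1,1,1,1,1,1,1,1,1,1,1,1,1).

Now H_k = ker ∂_k / im ∂_{k+1}, so:

  H_0: rank C_0 − rank ∂_1 = 9 − 8 = 1, and the invariant factors of ∂_1 are all 1, so H_0 ≅ Z.
  H_1: rank ker ∂_1 − rank ∂_2 = (27 − 8) − 17 = 2, and the invariant factors of ∂_2 are all 1, so H_1 ≅ Z^2.
  H_2: rank ker ∂_2 − rank ∂_3 = (18 − 17) − 0 = 1, and there is no ∂_3, so H_2 ≅ Z.

As a check, the Euler characteristic is 9 − 27 + 18 = 0, which agrees with 1 − 2 + 1 = 0.

H_0 ≅ Z,  H_1 ≅ Z^2,  H_2 ≅ Z.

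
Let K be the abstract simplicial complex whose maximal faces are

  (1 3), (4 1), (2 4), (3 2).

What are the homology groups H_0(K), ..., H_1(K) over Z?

H_0 ≅ Z,  H_1 ≅ Z.

Fix the vertex order 1 < 2 < 3 < 4 and write every simplex with vertices in increasing order. Then dim K = 1 and the simplices of K are:

  0-simplices (4): [1], [2], [3], [4]
  1-simplices (4): [1,3], [1,4], [2,3], [2,4]

Hence C_0 ≅ Z^4, C_1 ≅ Z^4.

The boundary map ∂_1: C_1 → C_0 sends each edge [p,q] (with p < q) to q − p.
The resulting 4×4 matrix has rank 3, and its Smith normal form has invariant factors (1,1,1).

Reading off H_k = ker ∂_k / im ∂_{k+1}:

  H_0: rank C_0 − rank ∂_1 = 4 − 3 = 1, and the invariant factors of ∂_1 are all 1, so H_0 ≅ Z.
  H_1: rank ker ∂_1 − rank ∂_2 = (4 − 3) − 0 = 1, and there is no ∂_2, so H_1 ≅ Z.

As a check, the Euler characteristic is 4 − 4 = 0, which agrees with 1 − 1 = 0.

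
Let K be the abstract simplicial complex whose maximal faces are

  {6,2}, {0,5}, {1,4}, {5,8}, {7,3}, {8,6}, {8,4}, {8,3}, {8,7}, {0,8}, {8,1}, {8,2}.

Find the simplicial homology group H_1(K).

Order the vertices as 0 < 1 < 2 < 3 < 4 < 5 < 6 < 7 < 8. Listing each simplex with vertices in this order, K has dimension 1 with simplices:

  0-simplices (9): [0], [1], [2], [3], [4], [5], [6], [7], [8]
  1-simplices (12): [0,5], [0,8], [1,4], [1,8], [2,6], [2,8], [3,7], [3,8], [4,8], [5,8], [6,8], [7,8]

so the chain groups are C_0 ≅ Z^9, C_1 ≅ Z^12.

∂_1: C_1 → C_0 sends each edge [p,q] (with p < q) to q − p.
The 9×12 boundary matrix has rank 8 and Smith normal form diag(1,1,1,1,1,1,1,1).

Computing H_k = (kernel of ∂_k) / (image of ∂_{k+1}):

  H_1: rank ker ∂_1 − rank ∂_2 = (12 − 8) − 0 = 4, and there is no ∂_2, so H_1 ≅ Z^4.

H_1 = Z^4.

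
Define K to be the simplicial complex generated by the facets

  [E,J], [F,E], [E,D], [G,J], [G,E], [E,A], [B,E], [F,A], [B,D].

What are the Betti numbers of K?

Take the total order A < B < D < E < F < G < J on the vertex set. Then K (dimension 1) consists of the simplices:

  0-simplices (7): A, B, D, E, F, G, J
  1-simplices (9): AE, AF, BD, BE, DE, EF, EG, EJ, GJ

Hence C_0 ≅ Z^7, C_1 ≅ Z^9.

The boundary map ∂_1: C_1 → C_0 sends each edge [p,q] (with p < q) to q − p. For instance
  ∂BE = E − B.
As a 7×9 matrix over Z this has rank 6, with invariant factors (1,1,1,1,1,1).

Reading off H_k = ker ∂_k / im ∂_{k+1}:

  H_0: rank C_0 − rank ∂_1 = 7 − 6 = 1, and the invariant factors of ∂_1 are all 1, so H_0 ≅ Z.
  H_1: rank ker ∂_1 − rank ∂_2 = (9 − 6) − 0 = 3, and there is no ∂_2, so H_1 ≅ Z^3.

Hence the Betti numbers are b_0 = 1, b_1 = 3.

b_0 = 1, b_1 = 3.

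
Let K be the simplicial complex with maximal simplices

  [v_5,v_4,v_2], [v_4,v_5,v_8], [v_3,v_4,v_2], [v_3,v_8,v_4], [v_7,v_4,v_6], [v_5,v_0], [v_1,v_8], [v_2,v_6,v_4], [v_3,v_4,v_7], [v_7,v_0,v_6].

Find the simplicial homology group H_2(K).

H_2 ≅ 0.

Order the vertices as v_0 < v_1 < v_2 < v_3 < v_4 < v_5 < v_6 < v_7 < v_8. Listing each simplex with vertices in this order, K has dimension 2 with simplices:

  0-simplices (9): [v_0], [v_1], [v_2], [v_3], [v_4], [v_5], [v_6], [v_7], [v_8]
  1-simplices (17): (17 of them)
  2-simplices (8): [v_0,v_6,v_7], [v_2,v_3,v_4], [v_2,v_4,v_5], [v_2,v_4,v_6], [v_3,v_4,v_7], [v_3,v_4,v_8], [v_4,v_5,v_8], [v_4,v_6,v_7]

giving chain groups C_0 ≅ Z^9, C_1 ≅ Z^17, C_2 ≅ Z^8.

The boundary map ∂_1: C_1 → C_0 maps an edge to its endpoints' difference, ∂[p,q] = q − p. For instance
  ∂[v_4,v_8] = [v_8] − [v_4].
The 9×17 boundary matrix has rank 8 and Smith normal form diag(1,1,1,1,1,1,1,1).

Boundary ∂_2: C_2 → C_1 acts by ∂[p,q,r] = [q,r] − [p,r] + [p,q]. For instance
  ∂[v_2,v_4,v_6] = [v_4,v_6] − [v_2,v_6] + [v_2,v_4],
  ∂[v_3,v_4,v_7] = [v_4,v_7] − [v_3,v_7] + [v_3,v_4].
This gives a 17×8 integer matrix of rank 8; reducing to Smith normal form yields diagonal entries (1,1,1,1,1,1,1,1).

Reading off H_k = ker ∂_k / im ∂_{k+1}:

  H_2: rank ker ∂_2 − rank ∂_3 = (8 − 8) − 0 = 0, and there is no ∂_3, so H_2 = 0.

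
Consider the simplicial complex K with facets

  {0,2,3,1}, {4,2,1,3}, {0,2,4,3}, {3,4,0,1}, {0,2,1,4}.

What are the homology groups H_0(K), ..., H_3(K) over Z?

Take the total order 0 < 1 < 2 < 3 < 4 on the vertex set. Then K (dimension 3) consists of the simplices:

  0-simplices (5): [0], [1], [2], [3], [4]
  1-simplices (10): [0,1], [0,2], [0,3], [0,4], [1,2], [1,3], [1,4], [2,3], [2,4], [3,4]
  2-simplices (10): [0,1,2], [0,1,3], [0,1,4], [0,2,3], [0,2,4], [0,3,4], [1,2,3], [1,2,4], [1,3,4], [2,3,4]
  3-simplices (5): [0,1,2,3], [0,1,2,4], [0,1,3,4], [0,2,3,4], [1,2,3,4]

giving chain groups C_0 ≅ Z^5, C_1 ≅ Z^10, C_2 ≅ Z^10, C_3 ≅ Z^5.

The boundary map ∂_1: C_1 → C_0 sends each edge [p,q] (with p < q) to q − p. For instance
  ∂[0,3] = [3] − [0].
The 5×10 boundary matrix has rank 4 and Smith normal form diag(1,1,1,1).

Boundary ∂_2: C_2 → C_1 maps a triangle to the signed sum of its edges. For instance
  ∂[0,1,4] = [1,4] − [0,4] + [0,1],
  ∂[1,2,4] = [2,4] − [1,4] + [1,2].
The 10×10 boundary matrix has rank 6 and Smith normal form diag(1,1,1,1,1,1).

Boundary ∂_3: C_3 → C_2 sends each 3-simplex σ to the alternating sum Σ_i (−1)^i (σ with its i-th vertex removed). For instance
  ∂[0,2,3,4] = [2,3,4] − [0,3,4] + [0,2,4] − [0,2,3],
  ∂[1,2,3,4] = [2,3,4] − [1,3,4] + [1,2,4] − [1,2,3].
The 10×5 boundary matrix has rank 4 and Smith normal form diag(1,1,1,1).

Now H_k = ker ∂_k / im ∂_{k+1}, so:

  H_0: rank C_0 − rank ∂_1 = 5 − 4 = 1, and the invariant factors of ∂_1 are all 1, so H_0 ≅ Z.
  H_1: rank ker ∂_1 − rank ∂_2 = (10 − 4) − 6 = 0, and the invariant factors of ∂_2 are all 1, so H_1 ≅ 0.
  H_2: rank ker ∂_2 − rank ∂_3 = (10 − 6) − 4 = 0, and the invariant factors of ∂_3 are all 1, so H_2 ≅ 0.
  H_3: rank ker ∂_3 − rank ∂_4 = (5 − 4) − 0 = 1, and there is no ∂_4, so H_3 ≅ Z.

(K is a triangulation of the 3-sphere S^3.)

H_0 = Z,  H_1 = 0,  H_2 = 0,  H_3 = Z.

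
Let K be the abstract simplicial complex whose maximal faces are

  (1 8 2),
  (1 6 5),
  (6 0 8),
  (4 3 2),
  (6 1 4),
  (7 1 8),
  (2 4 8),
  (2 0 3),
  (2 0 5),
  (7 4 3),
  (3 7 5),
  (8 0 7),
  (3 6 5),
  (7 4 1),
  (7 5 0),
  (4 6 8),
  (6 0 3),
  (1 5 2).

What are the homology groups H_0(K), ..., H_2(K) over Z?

H_0 = Z,  H_1 = Z × Z/2,  H_2 = 0.

Fix the vertex order 0 < 1 < 2 < 3 < 4 < 5 < 6 < 7 < 8 and write every simplex with vertices in increasing order. Then dim K = 2 and the simplices of K are:

  0-simplices (9): [0], [1], [2], [3], [4], [5], [6], [7], [8]
  1-simplices (27): (27 of them)
  2-simplices (18): [0,2,3], [0,2,5], [0,3,6], [0,5,7], [0,6,8], [0,7,8], [1,2,5], [1,2,8], [1,4,6], [1,4,7], [1,5,6], [1,7,8], [2,3,4], [2,4,8], [3,4,7], [3,5,6], [3,5,7], [4,6,8]

giving chain groups C_0 ≅ Z^9, C_1 ≅ Z^27, C_2 ≅ Z^18.

Boundary ∂_1: C_1 → C_0 is given by ∂[p,q] = [q] − [p].
As a 9×27 matrix over Z this has rank 8, with invariant factors (1,1,1,1,1,1,1,1).

The boundary map ∂_2: C_2 → C_1 acts by ∂[p,q,r] = [q,r] − [p,r] + [p,q]. For instance
  ∂[1,7,8] = [7,8] − [1,8] + [1,7],
  ∂[0,7,8] = [7,8] − [0,8] + [0,7].
This gives a 27×18 integer matrix of rank 18; reducing to Smith normal form yields diagonal entries (1,1,1,1,1,1,1,1,1,1,1,1,1,1,1,1,1,2).

Reading off H_k = ker ∂_k / im ∂_{k+1}:

  H_0: rank C_0 − rank ∂_1 = 9 − 8 = 1, and the invariant factors of ∂_1 are all 1, so H_0 = Z.
  H_1: rank ker ∂_1 − rank ∂_2 = (27 − 8) − 18 = 1, and ∂_2 has invariant factor 2 > 1, so H_1 = Z × Z/2.
  H_2: rank ker ∂_2 − rank ∂_3 = (18 − 18) − 0 = 0, and there is no ∂_3, so H_2 = 0.

(K is a triangulation of the Klein bottle.)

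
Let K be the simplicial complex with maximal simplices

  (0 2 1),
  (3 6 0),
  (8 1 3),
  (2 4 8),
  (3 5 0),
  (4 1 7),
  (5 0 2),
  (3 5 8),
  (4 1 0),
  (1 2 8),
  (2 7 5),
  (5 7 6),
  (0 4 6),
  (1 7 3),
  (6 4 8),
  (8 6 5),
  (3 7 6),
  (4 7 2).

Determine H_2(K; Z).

H_2 ≅ 0.

Order the vertices as 0 < 1 < 2 < 3 < 4 < 5 < 6 < 7 < 8. Listing each simplex with vertices in this order, K has dimension 2 with simplices:

  0-simplices (9): [0], [1], [2], [3], [4], [5], [6], [7], [8]
  1-simplices (27): (27 of them)
  2-simplices (18): [0,1,2], [0,1,4], [0,2,5], [0,3,5], [0,3,6], [0,4,6], [1,2,8], [1,3,7], [1,3,8], [1,4,7], [2,4,7], [2,4,8], [2,5,7], [3,5,8], [3,6,7], [4,6,8], [5,6,7], [5,6,8]

so the chain groups are C_0 ≅ Z^9, C_1 ≅ Z^27, C_2 ≅ Z^18.

Boundary ∂_1: C_1 → C_0 sends each edge [p,q] (with p < q) to q − p. For instance
  ∂[0,1] = [1] − [0].
The resulting 9×27 matrix has rank 8, and its Smith normal form has invariant factors (1,1,1,1,1,1,1,1).

∂_2: C_2 → C_1 sends each 2-simplex [p,q,r] to [q,r] − [p,r] + [p,q]. For instance
  ∂[2,5,7] = [5,7] − [2,7] + [2,5],
  ∂[0,4,6] = [4,6] − [0,6] + [0,4].
The resulting 27×18 matrix has rank 18, and its Smith normal form has invariant factors (1,1,1,1,1,1,1,1,1,1,1,1,1,1,1,1,1,2).

Computing H_k = (kernel of ∂_k) / (image of ∂_{k+1}):

  H_2: rank ker ∂_2 − rank ∂_3 = (18 − 18) − 0 = 0, and there is no ∂_3, so H_2 = 0.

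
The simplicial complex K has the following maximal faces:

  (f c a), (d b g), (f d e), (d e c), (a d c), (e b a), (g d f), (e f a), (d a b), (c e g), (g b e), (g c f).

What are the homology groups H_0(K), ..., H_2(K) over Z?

Order the vertices as a < b < c < d < e < f < g. Listing each simplex with vertices in this order, K has dimension 2 with simplices:

  0-simplices (7): a, b, c, d, e, f, g
  1-simplices (18): ab, ac, ad, ae, af, bd, be, bg, cd, ce, cf, cg, de, df, dg, ef, eg, fg
  2-simplices (12): abd, abe, acd, acf, aef, bdg, beg, cde, ceg, cfg, def, dfg

Hence C_0 ≅ Z^7, C_1 ≅ Z^18, C_2 ≅ Z^12.

∂_1: C_1 → C_0 maps an edge to its endpoints' difference, ∂[p,q] = q − p. For instance
  ∂ae = e − a.
The 7×18 boundary matrix has rank 6 and Smith normal form diag(1,1,1,1,1,1).

The boundary map ∂_2: C_2 → C_1 acts by ∂[p,q,r] = [q,r] − [p,r] + [p,q]. For instance
  ∂beg = eg − bg + be,
  ∂abd = bd − ad + ab.
As a 18×12 matrix over Z this has rank 12, with invariant factors (1,1,1,1,1,1,1,1,1,1,1,2).

Now H_k = ker ∂_k / im ∂_{k+1}, so:

  H_0: rank C_0 − rank ∂_1 = 7 − 6 = 1, and the invariant factors of ∂_1 are all 1, so H_0 ≅ Z.
  H_1: rank ker ∂_1 − rank ∂_2 = (18 − 6) − 12 = 0, and ∂_2 has invariant factor 2 > 1, so H_1 ≅ Z/2.
  H_2: rank ker ∂_2 − rank ∂_3 = (12 − 12) − 0 = 0, and there is no ∂_3, so H_2 ≅ 0.

(K is a triangulation of the real projective plane RP^2.)

H_0 = Z,  H_1 = Z/2,  H_2 = 0.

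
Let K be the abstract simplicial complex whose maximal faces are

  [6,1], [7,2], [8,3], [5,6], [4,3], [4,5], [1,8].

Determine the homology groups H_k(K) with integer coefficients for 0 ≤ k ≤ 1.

Fix the vertex order 1 < 2 < 3 < 4 < 5 < 6 < 7 < 8 and write every simplex with vertices in increasing order. Then dim K = 1 and the simplices of K are:

  0-simplices (8): [1], [2], [3], [4], [5], [6], [7], [8]
  1-simplices (7): [1,6], [1,8], [2,7], [3,4], [3,8], [4,5], [5,6]

giving chain groups C_0 ≅ Z^8, C_1 ≅ Z^7.

Boundary ∂_1: C_1 → C_0 sends each edge [p,q] (with p < q) to q − p.
The 8×7 boundary matrix has rank 6 and Smith normal form diag(1,1,1,1,1,1).

Reading off H_k = ker ∂_k / im ∂_{k+1}:

  H_0: rank C_0 − rank ∂_1 = 8 − 6 = 2, and the invariant factors of ∂_1 are all 1, so H_0 ≅ Z^2.
  H_1: rank ker ∂_1 − rank ∂_2 = (7 − 6) − 0 = 1, and there is no ∂_2, so H_1 ≅ Z.

H_0 = Z^2,  H_1 = Z.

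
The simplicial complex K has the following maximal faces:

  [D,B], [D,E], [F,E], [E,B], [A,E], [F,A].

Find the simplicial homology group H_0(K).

Order the vertices as A < B < D < E < F. Listing each simplex with vertices in this order, K has dimension 1 with simplices:

  0-simplices (5): A, B, D, E, F
  1-simplices (6): AE, AF, BD, BE, DE, EF

giving chain groups C_0 ≅ Z^5, C_1 ≅ Z^6.

The boundary map ∂_1: C_1 → C_0 is given by ∂[p,q] = [q] − [p]. For instance
  ∂BD = D − B.
The 5×6 boundary matrix has rank 4 and Smith normal form diag(1,1,1,1).

Now H_k = ker ∂_k / im ∂_{k+1}, so:

  H_0: rank C_0 − rank ∂_1 = 5 − 4 = 1, and the invariant factors of ∂_1 are all 1, so H_0 = Z.

(K is a triangulation of a wedge of 2 circles.)

H_0 ≅ Z.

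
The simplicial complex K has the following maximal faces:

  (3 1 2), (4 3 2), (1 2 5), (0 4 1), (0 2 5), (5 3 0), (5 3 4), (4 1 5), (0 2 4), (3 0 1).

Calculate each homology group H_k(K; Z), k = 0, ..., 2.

Take the total order 0 < 1 < 2 < 3 < 4 < 5 on the vertex set. Then K (dimension 2) consists of the simplices:

  0-simplices (6): [0], [1], [2], [3], [4], [5]
  1-simplices (15): [0,1], [0,2], [0,3], [0,4], [0,5], [1,2], [1,3], [1,4], [1,5], [2,3], [2,4], [2,5], [3,4], [3,5], [4,5]
  2-simplices (10): [0,1,3], [0,1,4], [0,2,4], [0,2,5], [0,3,5], [1,2,3], [1,2,5], [1,4,5], [2,3,4], [3,4,5]

giving chain groups C_0 ≅ Z^6, C_1 ≅ Z^15, C_2 ≅ Z^10.

The boundary map ∂_1: C_1 → C_0 is given by ∂[p,q] = [q] − [p]. For instance
  ∂[0,5] = [5] − [0].
As a 6×15 matrix over Z this has rank 5, with invariant factors (1,1,1,1,1).

Boundary ∂_2: C_2 → C_1 maps a triangle to the signed sum of its edges. For instance
  ∂[1,2,3] = [2,3] − [1,3] + [1,2],
  ∂[0,1,3] = [1,3] − [0,3] + [0,1].
The resulting 15×10 matrix has rank 10, and its Smith normal form has invariant factors (1,1,1,1,1,1,1,1,1,2).

Now H_k = ker ∂_k / im ∂_{k+1}, so:

  H_0: rank C_0 − rank ∂_1 = 6 − 5 = 1, and the invariant factors of ∂_1 are all 1, so H_0 = Z.
  H_1: rank ker ∂_1 − rank ∂_2 = (15 − 5) − 10 = 0, and ∂_2 has invariant factor 2 > 1, so H_1 = Z/2.
  H_2: rank ker ∂_2 − rank ∂_3 = (10 − 10) − 0 = 0, and there is no ∂_3, so H_2 = 0.

H_0 ≅ Z,  H_1 ≅ Z/2,  H_2 = 0.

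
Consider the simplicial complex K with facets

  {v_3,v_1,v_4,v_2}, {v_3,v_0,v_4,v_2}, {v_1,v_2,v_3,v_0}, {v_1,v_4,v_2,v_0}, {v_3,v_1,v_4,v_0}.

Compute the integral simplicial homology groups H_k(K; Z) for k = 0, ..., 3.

H_0 ≅ Z,  H_1 = 0,  H_2 = 0,  H_3 ≅ Z.

K has 5 vertices, 10 edges, 10 triangles, 5 3-simplices.
rank ∂_0 = 0, rank ∂_1 = 4 ⇒ b_0 = 5 − 0 − 4 = 1; all invariant factors of ∂_1 are 1 so no torsion. So H_0 ≅ Z.
rank ∂_1 = 4, rank ∂_2 = 6 ⇒ b_1 = 10 − 4 − 6 = 0; all invariant factors of ∂_2 are 1 so no torsion. So H_1 ≅ 0.
rank ∂_2 = 6, rank ∂_3 = 4 ⇒ b_2 = 10 − 6 − 4 = 0; all invariant factors of ∂_3 are 1 so no torsion. So H_2 ≅ 0.
rank ∂_3 = 4, rank ∂_4 = 0 ⇒ b_3 = 5 − 4 − 0 = 1. So H_3 ≅ Z.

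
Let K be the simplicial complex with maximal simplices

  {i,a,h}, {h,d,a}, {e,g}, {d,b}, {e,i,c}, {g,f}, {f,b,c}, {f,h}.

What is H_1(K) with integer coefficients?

H_1 = Z^3.

K has 9 vertices, 15 edges, 4 triangles.
rank ∂_1 = 8, rank ∂_2 = 4 ⇒ b_1 = 15 − 8 − 4 = 3; all invariant factors of ∂_2 are 1 so no torsion. So H_1 ≅ Z^3.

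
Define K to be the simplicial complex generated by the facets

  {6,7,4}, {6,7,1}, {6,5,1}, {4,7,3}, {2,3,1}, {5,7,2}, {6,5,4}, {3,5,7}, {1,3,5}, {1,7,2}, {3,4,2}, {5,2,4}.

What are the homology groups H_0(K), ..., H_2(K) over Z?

Take the total order 1 < 2 < 3 < 4 < 5 < 6 < 7 on the vertex set. Then K (dimension 2) consists of the simplices:

  0-simplices (7): [1], [2], [3], [4], [5], [6], [7]
  1-simplices (18): [1,2], [1,3], [1,5], [1,6], [1,7], [2,3], [2,4], [2,5], [2,7], [3,4], [3,5], [3,7], [4,5], [4,6], [4,7], [5,6], [5,7], [6,7]
  2-simplices (12): [1,2,3], [1,2,7], [1,3,5], [1,5,6], [1,6,7], [2,3,4], [2,4,5], [2,5,7], [3,4,7], [3,5,7], [4,5,6], [4,6,7]

giving chain groups C_0 ≅ Z^7, C_1 ≅ Z^18, C_2 ≅ Z^12.

The boundary map ∂_1: C_1 → C_0 is given by ∂[p,q] = [q] − [p]. For instance
  ∂[1,6] = [6] − [1].
This gives a 7×18 integer matrix of rank 6; reducing to Smith normal form yields diagonal entries (1,1,1,1,1,1).

Boundary ∂_2: C_2 → C_1 maps a triangle to the signed sum of its edges. For instance
  ∂[3,5,7] = [5,7] − [3,7] + [3,5],
  ∂[1,3,5] = [3,5] − [1,5] + [1,3].
The 18×12 boundary matrix has rank 12 and Smith normal form diag(1,1,1,1,1,1,1,1,1,1,1,2).

Reading off H_k = ker ∂_k / im ∂_{k+1}:

  H_0: rank C_0 − rank ∂_1 = 7 − 6 = 1, and the invariant factors of ∂_1 are all 1, so H_0 = Z.
  H_1: rank ker ∂_1 − rank ∂_2 = (18 − 6) − 12 = 0, and ∂_2 has invariant factor 2 > 1, so H_1 = Z/2Z.
  H_2: rank ker ∂_2 − rank ∂_3 = (12 − 12) − 0 = 0, and there is no ∂_3, so H_2 = 0.

H_0 ≅ Z,  H_1 ≅ Z/2Z,  H_2 = 0.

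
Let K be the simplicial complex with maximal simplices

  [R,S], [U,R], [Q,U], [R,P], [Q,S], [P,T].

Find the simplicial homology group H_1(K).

K has 6 vertices, 6 edges.
rank ∂_1 = 5, rank ∂_2 = 0 ⇒ b_1 = 6 − 5 − 0 = 1. So H_1 ≅ Z.

H_1 ≅ Z.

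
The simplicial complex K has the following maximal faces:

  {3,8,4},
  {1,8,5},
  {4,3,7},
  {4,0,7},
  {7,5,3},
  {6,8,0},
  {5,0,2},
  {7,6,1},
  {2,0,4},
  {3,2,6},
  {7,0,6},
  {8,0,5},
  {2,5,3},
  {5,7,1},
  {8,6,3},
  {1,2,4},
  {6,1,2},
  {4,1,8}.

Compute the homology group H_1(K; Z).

H_1 ≅ Z^2.

We work with the vertex ordering 0 < 1 < 2 < 3 < 4 < 5 < 6 < 7 < 8. The simplices of K, each written with vertices in increasing order, are:

  0-simplices (9): [0], [1], [2], [3], [4], [5], [6], [7], [8]
  1-simplices (27): (27 of them)
  2-simplices (18): [0,2,4], [0,2,5], [0,4,7], [0,5,8], [0,6,7], [0,6,8], [1,2,4], [1,2,6], [1,4,8], [1,5,7], [1,5,8], [1,6,7], [2,3,5], [2,3,6], [3,4,7], [3,4,8], [3,5,7], [3,6,8]

giving chain groups C_0 ≅ Z^9, C_1 ≅ Z^27, C_2 ≅ Z^18.

The boundary map ∂_1: C_1 → C_0 is given by ∂[p,q] = [q] − [p].
This gives a 9×27 integer matrix of rank 8; reducing to Smith normal form yields diagonal entries (1,1,1,1,1,1,1,1).

∂_2: C_2 → C_1 acts by ∂[p,q,r] = [q,r] − [p,r] + [p,q]. For instance
  ∂[1,2,4] = [2,4] − [1,4] + [1,2],
  ∂[1,6,7] = [6,7] − [1,7] + [1,6].
The 27×18 boundary matrix has rank 17 and Smith normal form diag(1,1,1,1,1,1,1,1,1,1,1,1,1,1,1,1,1).

Computing H_k = (kernel of ∂_k) / (image of ∂_{k+1}):

  H_1: rank ker ∂_1 − rank ∂_2 = (27 − 8) − 17 = 2, and the invariant factors of ∂_2 are all 1, so H_1 ≅ Z^2.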